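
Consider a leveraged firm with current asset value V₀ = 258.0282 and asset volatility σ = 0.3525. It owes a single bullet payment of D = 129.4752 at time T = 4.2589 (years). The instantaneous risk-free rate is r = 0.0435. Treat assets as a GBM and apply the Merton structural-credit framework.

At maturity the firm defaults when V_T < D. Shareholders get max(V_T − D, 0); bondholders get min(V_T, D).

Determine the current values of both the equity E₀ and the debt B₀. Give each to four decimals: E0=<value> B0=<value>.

E0=156.9181 B0=101.1101

d₁ = [ln(V₀/D) + (r + σ²/2)T] / (σ√T)
   = [ln(258.0282/129.4752) + (0.0435 + 0.5·0.3525²)·4.2589] / (0.3525·√4.2589)
   = [0.689580 + 0.449860] / 0.727458 = 1.566330
d₂ = d₁ − σ√T = 1.566330 − 0.727458 = 0.838872
N(d₁) = 0.941364,  N(d₂) = 0.799229,  e^(−rT) = 0.830886
E₀ = V₀·N(d₁) − D·e^(−rT)·N(d₂)
   = 258.0282·0.941364 − 129.4752·0.830886·0.799229 = 156.918081
B₀ = V₀ − E₀ = 258.0282 − 156.918081 = 101.110119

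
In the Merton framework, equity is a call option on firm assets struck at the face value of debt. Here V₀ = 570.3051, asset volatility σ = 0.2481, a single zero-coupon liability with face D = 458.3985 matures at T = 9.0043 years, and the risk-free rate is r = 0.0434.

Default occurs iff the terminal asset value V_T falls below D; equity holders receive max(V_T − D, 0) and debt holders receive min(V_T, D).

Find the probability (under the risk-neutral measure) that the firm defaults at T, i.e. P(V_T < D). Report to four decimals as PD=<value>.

PD=0.3278

d₁ = [ln(V₀/D) + (r + σ²/2)T] / (σ√T)
   = [ln(570.3051/458.3985) + (0.0434 + 0.5·0.2481²)·9.0043] / (0.2481·√9.0043)
   = [0.218433 + 0.667910] / 0.744478 = 1.190556
d₂ = d₁ − σ√T = 1.190556 − 0.744478 = 0.446079
risk-neutral PD = N(−d₂) = N(-0.446079) = 0.327770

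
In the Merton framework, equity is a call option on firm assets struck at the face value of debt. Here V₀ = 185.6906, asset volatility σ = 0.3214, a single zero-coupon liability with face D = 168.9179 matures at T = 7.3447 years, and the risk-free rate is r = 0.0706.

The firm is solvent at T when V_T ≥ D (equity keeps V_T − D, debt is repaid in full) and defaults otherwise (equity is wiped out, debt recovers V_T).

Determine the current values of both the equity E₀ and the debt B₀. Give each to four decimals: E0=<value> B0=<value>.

E0=101.1321 B0=84.5585

d₁ = [ln(V₀/D) + (r + σ²/2)T] / (σ√T)
   = [ln(185.6906/168.9179) + (0.0706 + 0.5·0.3214²)·7.3447] / (0.3214·√7.3447)
   = [0.094669 + 0.897882] / 0.871030 = 1.139515
d₂ = d₁ − σ√T = 1.139515 − 0.871030 = 0.268485
N(d₁) = 0.872756,  N(d₂) = 0.605837,  e^(−rT) = 0.595392
E₀ = V₀·N(d₁) − D·e^(−rT)·N(d₂)
   = 185.6906·0.872756 − 168.9179·0.595392·0.605837 = 101.132104
B₀ = V₀ − E₀ = 185.6906 − 101.132104 = 84.558496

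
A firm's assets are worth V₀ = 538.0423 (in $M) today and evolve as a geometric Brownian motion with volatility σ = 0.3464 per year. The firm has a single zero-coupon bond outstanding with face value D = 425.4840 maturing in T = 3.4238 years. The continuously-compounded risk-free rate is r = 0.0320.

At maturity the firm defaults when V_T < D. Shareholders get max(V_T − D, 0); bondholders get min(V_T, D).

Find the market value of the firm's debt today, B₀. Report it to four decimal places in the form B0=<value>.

d₁ = [ln(V₀/D) + (r + σ²/2)T] / (σ√T)
   = [ln(538.0423/425.4840) + (0.0320 + 0.5·0.3464²)·3.4238] / (0.3464·√3.4238)
   = [0.234710 + 0.314978] / 0.640962 = 0.857598
d₂ = d₁ − σ√T = 0.857598 − 0.640962 = 0.216636
N(d₁) = 0.804443,  N(d₂) = 0.585754,  e^(−rT) = 0.896227
E₀ = V₀·N(d₁) − D·e^(−rT)·N(d₂)
   = 538.0423·0.804443 − 425.4840·0.896227·0.585754 = 209.458486
B₀ = V₀ − E₀ = 538.0423 − 209.458486 = 328.583814

B0=328.5838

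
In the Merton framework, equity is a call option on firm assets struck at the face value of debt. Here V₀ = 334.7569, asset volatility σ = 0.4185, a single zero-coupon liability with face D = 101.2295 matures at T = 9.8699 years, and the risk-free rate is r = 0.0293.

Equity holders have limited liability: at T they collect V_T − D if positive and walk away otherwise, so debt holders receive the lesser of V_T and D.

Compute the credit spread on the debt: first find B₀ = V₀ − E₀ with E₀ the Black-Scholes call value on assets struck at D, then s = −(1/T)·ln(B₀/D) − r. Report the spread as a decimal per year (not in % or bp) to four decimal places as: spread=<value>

spread=0.0171

d₁ = [ln(V₀/D) + (r + σ²/2)T] / (σ√T)
   = [ln(334.7569/101.2295) + (0.0293 + 0.5·0.4185²)·9.8699] / (0.4185·√9.8699)
   = [1.196014 + 1.153506] / 1.314776 = 1.787012
d₂ = d₁ − σ√T = 1.787012 − 1.314776 = 0.472236
N(d₁) = 0.963032,  N(d₂) = 0.681621,  e^(−rT) = 0.748871
E₀ = V₀·N(d₁) − D·e^(−rT)·N(d₂)
   = 334.7569·0.963032 − 101.2295·0.748871·0.681621 = 270.709463
B₀ = V₀ − E₀ = 334.7569 − 270.709463 = 64.047437
spread = −(1/T)·ln(B₀/D) − r = −(1/9.8699)·ln(64.047437/101.2295) − 0.0293 = 0.01708003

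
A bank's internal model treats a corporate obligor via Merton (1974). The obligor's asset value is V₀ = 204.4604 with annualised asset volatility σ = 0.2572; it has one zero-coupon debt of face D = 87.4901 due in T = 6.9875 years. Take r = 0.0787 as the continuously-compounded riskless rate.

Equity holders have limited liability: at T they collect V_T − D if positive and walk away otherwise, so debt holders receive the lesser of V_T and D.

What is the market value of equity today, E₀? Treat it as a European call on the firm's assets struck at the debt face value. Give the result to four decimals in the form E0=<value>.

E0=154.4585

d₁ = [ln(V₀/D) + (r + σ²/2)T] / (σ√T)
   = [ln(204.4604/87.4901) + (0.0787 + 0.5·0.2572²)·6.9875] / (0.2572·√6.9875)
   = [0.848849 + 0.781034] / 0.679879 = 2.397312
d₂ = d₁ − σ√T = 2.397312 − 0.679879 = 1.717432
N(d₁) = 0.991742,  N(d₂) = 0.957050,  e^(−rT) = 0.576998
E₀ = V₀·N(d₁) − D·e^(−rT)·N(d₂)
   = 204.4604·0.991742 − 87.4901·0.576998·0.957050 = 154.458546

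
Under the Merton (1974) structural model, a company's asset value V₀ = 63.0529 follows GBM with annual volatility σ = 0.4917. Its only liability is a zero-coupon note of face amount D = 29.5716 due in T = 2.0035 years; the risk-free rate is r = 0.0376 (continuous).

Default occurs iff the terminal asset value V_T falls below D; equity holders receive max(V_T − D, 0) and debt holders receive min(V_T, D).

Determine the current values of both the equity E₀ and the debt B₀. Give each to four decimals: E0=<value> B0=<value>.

d₁ = [ln(V₀/D) + (r + σ²/2)T] / (σ√T)
   = [ln(63.0529/29.5716) + (0.0376 + 0.5·0.4917²)·2.0035] / (0.4917·√2.0035)
   = [0.757160 + 0.317524] / 0.695977 = 1.544136
d₂ = d₁ − σ√T = 1.544136 − 0.695977 = 0.848159
N(d₁) = 0.938722,  N(d₂) = 0.801825,  e^(−rT) = 0.927436
E₀ = V₀·N(d₁) − D·e^(−rT)·N(d₂)
   = 63.0529·0.938722 − 29.5716·0.927436·0.801825 = 37.198493
B₀ = V₀ − E₀ = 63.0529 − 37.198493 = 25.854407

E0=37.1985 B0=25.8544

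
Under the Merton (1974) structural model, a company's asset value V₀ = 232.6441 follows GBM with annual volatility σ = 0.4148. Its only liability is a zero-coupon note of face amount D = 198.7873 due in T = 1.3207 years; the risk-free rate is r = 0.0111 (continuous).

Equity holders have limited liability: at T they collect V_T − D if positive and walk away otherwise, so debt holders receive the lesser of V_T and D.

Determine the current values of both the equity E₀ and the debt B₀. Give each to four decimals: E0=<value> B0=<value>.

E0=61.2816 B0=171.3625

d₁ = [ln(V₀/D) + (r + σ²/2)T] / (σ√T)
   = [ln(232.6441/198.7873) + (0.0111 + 0.5·0.4148²)·1.3207] / (0.4148·√1.3207)
   = [0.157274 + 0.128279] / 0.476695 = 0.599027
d₂ = d₁ − σ√T = 0.599027 − 0.476695 = 0.122332
N(d₁) = 0.725423,  N(d₂) = 0.548682,  e^(−rT) = 0.985447
E₀ = V₀·N(d₁) − D·e^(−rT)·N(d₂)
   = 232.6441·0.725423 − 198.7873·0.985447·0.548682 = 61.281587
B₀ = V₀ − E₀ = 232.6441 − 61.281587 = 171.362513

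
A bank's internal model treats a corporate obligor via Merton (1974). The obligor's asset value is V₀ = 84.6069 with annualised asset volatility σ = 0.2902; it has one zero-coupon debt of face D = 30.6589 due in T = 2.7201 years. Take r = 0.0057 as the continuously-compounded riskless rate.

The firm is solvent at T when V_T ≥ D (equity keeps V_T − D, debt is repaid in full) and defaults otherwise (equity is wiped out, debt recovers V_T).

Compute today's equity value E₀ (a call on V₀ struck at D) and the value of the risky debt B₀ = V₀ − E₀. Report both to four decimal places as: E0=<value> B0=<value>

d₁ = [ln(V₀/D) + (r + σ²/2)T] / (σ√T)
   = [ln(84.6069/30.6589) + (0.0057 + 0.5·0.2902²)·2.7201] / (0.2902·√2.7201)
   = [1.015093 + 0.130043] / 0.478619 = 2.392583
d₂ = d₁ − σ√T = 2.392583 − 0.478619 = 1.913964
N(d₁) = 0.991635,  N(d₂) = 0.972188,  e^(−rT) = 0.984615
E₀ = V₀·N(d₁) − D·e^(−rT)·N(d₂)
   = 84.6069·0.991635 − 30.6589·0.984615·0.972188 = 54.551518
B₀ = V₀ − E₀ = 84.6069 − 54.551518 = 30.055382

E0=54.5515 B0=30.0554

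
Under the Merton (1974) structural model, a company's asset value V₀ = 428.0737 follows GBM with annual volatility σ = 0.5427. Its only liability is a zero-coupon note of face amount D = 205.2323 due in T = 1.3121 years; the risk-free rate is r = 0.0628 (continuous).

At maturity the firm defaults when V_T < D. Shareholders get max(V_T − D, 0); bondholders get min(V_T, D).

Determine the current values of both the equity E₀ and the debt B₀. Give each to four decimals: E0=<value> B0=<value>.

E0=246.6125 B0=181.4612

d₁ = [ln(V₀/D) + (r + σ²/2)T] / (σ√T)
   = [ln(428.0737/205.2323) + (0.0628 + 0.5·0.5427²)·1.3121] / (0.5427·√1.3121)
   = [0.735153 + 0.275622] / 0.621646 = 1.625965
d₂ = d₁ − σ√T = 1.625965 − 0.621646 = 1.004318
N(d₁) = 0.948021,  N(d₂) = 0.842387,  e^(−rT) = 0.920904
E₀ = V₀·N(d₁) − D·e^(−rT)·N(d₂)
   = 428.0737·0.948021 − 205.2323·0.920904·0.842387 = 246.612508
B₀ = V₀ − E₀ = 428.0737 − 246.612508 = 181.461192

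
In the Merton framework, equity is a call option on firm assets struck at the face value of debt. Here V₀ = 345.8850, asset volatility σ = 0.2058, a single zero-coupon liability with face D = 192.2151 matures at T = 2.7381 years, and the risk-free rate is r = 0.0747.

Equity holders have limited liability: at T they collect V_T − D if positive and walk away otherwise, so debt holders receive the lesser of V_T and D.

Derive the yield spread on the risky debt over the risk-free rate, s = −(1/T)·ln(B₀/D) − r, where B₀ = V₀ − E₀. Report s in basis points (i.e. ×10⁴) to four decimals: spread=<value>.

spread=6.2040

d₁ = [ln(V₀/D) + (r + σ²/2)T] / (σ√T)
   = [ln(345.8850/192.2151) + (0.0747 + 0.5·0.2058²)·2.7381] / (0.2058·√2.7381)
   = [0.587491 + 0.262520] / 0.340541 = 2.496059
d₂ = d₁ − σ√T = 2.496059 − 0.340541 = 2.155517
N(d₁) = 0.993721,  N(d₂) = 0.984439,  e^(−rT) = 0.815025
E₀ = V₀·N(d₁) − D·e^(−rT)·N(d₂)
   = 345.8850·0.993721 − 192.2151·0.815025·0.984439 = 189.490719
B₀ = V₀ − E₀ = 345.8850 − 189.490719 = 156.394281
spread = −(1/T)·ln(B₀/D) − r = −(1/2.7381)·ln(156.394281/192.2151) − 0.0747 = 0.00062040
in basis points: 0.00062040 × 10⁴ = 6.2040 bp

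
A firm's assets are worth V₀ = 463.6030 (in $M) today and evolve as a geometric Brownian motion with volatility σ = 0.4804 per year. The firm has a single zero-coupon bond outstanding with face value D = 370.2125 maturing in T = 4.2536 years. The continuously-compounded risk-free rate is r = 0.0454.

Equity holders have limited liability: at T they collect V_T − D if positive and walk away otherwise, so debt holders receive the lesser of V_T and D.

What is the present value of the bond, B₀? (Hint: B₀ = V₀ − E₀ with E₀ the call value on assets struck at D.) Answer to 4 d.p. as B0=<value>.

d₁ = [ln(V₀/D) + (r + σ²/2)T] / (σ√T)
   = [ln(463.6030/370.2125) + (0.0454 + 0.5·0.4804²)·4.2536] / (0.4804·√4.2536)
   = [0.224951 + 0.683945] / 0.990789 = 0.917346
d₂ = d₁ − σ√T = 0.917346 − 0.990789 = -0.073443
N(d₁) = 0.820519,  N(d₂) = 0.470727,  e^(−rT) = 0.824388
E₀ = V₀·N(d₁) − D·e^(−rT)·N(d₂)
   = 463.6030·0.820519 − 370.2125·0.824388·0.470727 = 236.729953
B₀ = V₀ − E₀ = 463.6030 − 236.729953 = 226.873047

B0=226.8730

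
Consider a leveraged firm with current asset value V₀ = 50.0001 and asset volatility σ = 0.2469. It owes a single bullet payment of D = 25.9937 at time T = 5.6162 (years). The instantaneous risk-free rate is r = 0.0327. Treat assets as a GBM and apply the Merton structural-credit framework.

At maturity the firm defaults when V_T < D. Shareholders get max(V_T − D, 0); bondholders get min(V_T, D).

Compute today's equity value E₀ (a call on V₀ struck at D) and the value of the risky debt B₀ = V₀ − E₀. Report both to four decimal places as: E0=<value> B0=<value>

E0=29.0052 B0=20.9949

d₁ = [ln(V₀/D) + (r + σ²/2)T] / (σ√T)
   = [ln(50.0001/25.9937) + (0.0327 + 0.5·0.2469²)·5.6162] / (0.2469·√5.6162)
   = [0.654171 + 0.354830] / 0.585117 = 1.724445
d₂ = d₁ − σ√T = 1.724445 − 0.585117 = 1.139328
N(d₁) = 0.957686,  N(d₂) = 0.872717,  e^(−rT) = 0.832227
E₀ = V₀·N(d₁) − D·e^(−rT)·N(d₂)
   = 50.0001·0.957686 − 25.9937·0.832227·0.872717 = 29.005214
B₀ = V₀ − E₀ = 50.0001 − 29.005214 = 20.994886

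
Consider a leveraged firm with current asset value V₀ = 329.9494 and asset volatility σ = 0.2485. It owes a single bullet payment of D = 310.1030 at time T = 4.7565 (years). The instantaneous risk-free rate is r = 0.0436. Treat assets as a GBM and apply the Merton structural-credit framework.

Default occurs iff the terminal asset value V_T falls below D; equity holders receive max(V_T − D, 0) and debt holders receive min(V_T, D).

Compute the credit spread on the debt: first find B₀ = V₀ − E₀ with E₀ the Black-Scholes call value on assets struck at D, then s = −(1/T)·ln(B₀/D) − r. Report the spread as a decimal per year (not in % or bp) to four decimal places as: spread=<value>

spread=0.0271

d₁ = [ln(V₀/D) + (r + σ²/2)T] / (σ√T)
   = [ln(329.9494/310.1030) + (0.0436 + 0.5·0.2485²)·4.7565] / (0.2485·√4.7565)
   = [0.062035 + 0.354246] / 0.541964 = 0.768097
d₂ = d₁ − σ√T = 0.768097 − 0.541964 = 0.226133
N(d₁) = 0.778785,  N(d₂) = 0.589451,  e^(−rT) = 0.812708
E₀ = V₀·N(d₁) − D·e^(−rT)·N(d₂)
   = 329.9494·0.778785 − 310.1030·0.812708·0.589451 = 108.404357
B₀ = V₀ − E₀ = 329.9494 − 108.404357 = 221.545043
spread = −(1/T)·ln(B₀/D) − r = −(1/4.7565)·ln(221.545043/310.1030) − 0.0436 = 0.02709874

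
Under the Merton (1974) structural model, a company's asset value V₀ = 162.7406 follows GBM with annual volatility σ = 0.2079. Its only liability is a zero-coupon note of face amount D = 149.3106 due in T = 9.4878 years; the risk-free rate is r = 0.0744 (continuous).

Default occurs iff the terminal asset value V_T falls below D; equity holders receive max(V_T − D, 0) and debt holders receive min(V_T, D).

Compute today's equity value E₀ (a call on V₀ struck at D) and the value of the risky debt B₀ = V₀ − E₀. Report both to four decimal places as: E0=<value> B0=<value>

d₁ = [ln(V₀/D) + (r + σ²/2)T] / (σ√T)
   = [ln(162.7406/149.3106) + (0.0744 + 0.5·0.2079²)·9.4878] / (0.2079·√9.4878)
   = [0.086129 + 0.910935] / 0.640379 = 1.556990
d₂ = d₁ − σ√T = 1.556990 − 0.640379 = 0.916611
N(d₁) = 0.940264,  N(d₂) = 0.820327,  e^(−rT) = 0.493668
E₀ = V₀·N(d₁) − D·e^(−rT)·N(d₂)
   = 162.7406·0.940264 − 149.3106·0.493668·0.820327 = 92.552905
B₀ = V₀ − E₀ = 162.7406 − 92.552905 = 70.187695

E0=92.5529 B0=70.1877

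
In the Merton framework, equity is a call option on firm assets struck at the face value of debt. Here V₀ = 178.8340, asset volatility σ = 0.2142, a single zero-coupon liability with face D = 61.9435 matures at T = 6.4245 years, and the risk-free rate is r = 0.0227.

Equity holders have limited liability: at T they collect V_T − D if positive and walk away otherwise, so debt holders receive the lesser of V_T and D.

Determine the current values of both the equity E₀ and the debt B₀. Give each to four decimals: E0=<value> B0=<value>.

E0=125.5333 B0=53.3007

d₁ = [ln(V₀/D) + (r + σ²/2)T] / (σ√T)
   = [ln(178.8340/61.9435) + (0.0227 + 0.5·0.2142²)·6.4245] / (0.2142·√6.4245)
   = [1.060235 + 0.293219] / 0.542924 = 2.492899
d₂ = d₁ − σ√T = 2.492899 − 0.542924 = 1.949974
N(d₁) = 0.993665,  N(d₂) = 0.974410,  e^(−rT) = 0.864299
E₀ = V₀·N(d₁) − D·e^(−rT)·N(d₂)
   = 178.8340·0.993665 − 61.9435·0.864299·0.974410 = 125.533325
B₀ = V₀ − E₀ = 178.8340 − 125.533325 = 53.300675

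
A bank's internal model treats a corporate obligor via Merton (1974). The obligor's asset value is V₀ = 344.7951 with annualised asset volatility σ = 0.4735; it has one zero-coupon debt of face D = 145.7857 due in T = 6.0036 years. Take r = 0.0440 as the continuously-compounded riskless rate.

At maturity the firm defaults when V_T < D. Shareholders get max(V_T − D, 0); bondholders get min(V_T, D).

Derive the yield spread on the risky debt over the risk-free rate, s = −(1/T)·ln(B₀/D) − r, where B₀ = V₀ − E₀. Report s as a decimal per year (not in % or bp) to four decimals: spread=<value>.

spread=0.0294

d₁ = [ln(V₀/D) + (r + σ²/2)T] / (σ√T)
   = [ln(344.7951/145.7857) + (0.0440 + 0.5·0.4735²)·6.0036] / (0.4735·√6.0036)
   = [0.860813 + 0.937169] / 1.160181 = 1.549742
d₂ = d₁ − σ√T = 1.549742 − 1.160181 = 0.389560
N(d₁) = 0.939398,  N(d₂) = 0.651569,  e^(−rT) = 0.767852
E₀ = V₀·N(d₁) − D·e^(−rT)·N(d₂)
   = 344.7951·0.939398 − 145.7857·0.767852·0.651569 = 250.962064
B₀ = V₀ − E₀ = 344.7951 − 250.962064 = 93.833036
spread = −(1/T)·ln(B₀/D) − r = −(1/6.0036)·ln(93.833036/145.7857) − 0.0440 = 0.02939276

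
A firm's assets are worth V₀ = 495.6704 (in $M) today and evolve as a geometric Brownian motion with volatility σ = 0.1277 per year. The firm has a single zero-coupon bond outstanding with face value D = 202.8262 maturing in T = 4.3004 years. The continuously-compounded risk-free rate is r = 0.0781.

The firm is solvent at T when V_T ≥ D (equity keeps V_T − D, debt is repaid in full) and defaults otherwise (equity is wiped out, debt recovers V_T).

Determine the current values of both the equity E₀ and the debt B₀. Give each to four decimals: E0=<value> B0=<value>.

d₁ = [ln(V₀/D) + (r + σ²/2)T] / (σ√T)
   = [ln(495.6704/202.8262) + (0.0781 + 0.5·0.1277²)·4.3004] / (0.1277·√4.3004)
   = [0.893562 + 0.370925] / 0.264817 = 4.774952
d₂ = d₁ − σ√T = 4.774952 − 0.264817 = 4.510135
N(d₁) = 0.999999,  N(d₂) = 0.999997,  e^(−rT) = 0.714722
E₀ = V₀·N(d₁) − D·e^(−rT)·N(d₂)
   = 495.6704·0.999999 − 202.8262·0.714722·0.999997 = 350.706021
B₀ = V₀ − E₀ = 495.6704 − 350.706021 = 144.964379

E0=350.7060 B0=144.9644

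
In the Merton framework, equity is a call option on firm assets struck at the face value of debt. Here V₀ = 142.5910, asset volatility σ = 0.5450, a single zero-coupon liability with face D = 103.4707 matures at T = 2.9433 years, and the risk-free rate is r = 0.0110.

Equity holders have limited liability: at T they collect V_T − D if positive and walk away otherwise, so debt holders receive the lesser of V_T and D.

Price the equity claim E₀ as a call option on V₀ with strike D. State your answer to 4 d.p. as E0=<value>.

d₁ = [ln(V₀/D) + (r + σ²/2)T] / (σ√T)
   = [ln(142.5910/103.4707) + (0.0110 + 0.5·0.5450²)·2.9433] / (0.5450·√2.9433)
   = [0.320692 + 0.469493] / 0.935005 = 0.845114
d₂ = d₁ − σ√T = 0.845114 − 0.935005 = -0.089891
N(d₁) = 0.800976,  N(d₂) = 0.464187,  e^(−rT) = 0.968142
E₀ = V₀·N(d₁) − D·e^(−rT)·N(d₂)
   = 142.5910·0.800976 − 103.4707·0.968142·0.464187 = 67.712389

E0=67.7124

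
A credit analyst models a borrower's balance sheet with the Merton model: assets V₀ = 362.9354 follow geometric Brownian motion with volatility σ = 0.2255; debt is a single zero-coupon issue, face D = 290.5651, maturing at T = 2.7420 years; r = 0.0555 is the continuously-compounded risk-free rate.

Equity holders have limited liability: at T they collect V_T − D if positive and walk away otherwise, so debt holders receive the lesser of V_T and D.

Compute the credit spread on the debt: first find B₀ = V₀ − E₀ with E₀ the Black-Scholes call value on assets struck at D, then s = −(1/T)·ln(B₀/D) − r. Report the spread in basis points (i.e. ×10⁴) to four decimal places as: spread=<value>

spread=137.0586

d₁ = [ln(V₀/D) + (r + σ²/2)T] / (σ√T)
   = [ln(362.9354/290.5651) + (0.0555 + 0.5·0.2255²)·2.7420] / (0.2255·√2.7420)
   = [0.222397 + 0.221897] / 0.373405 = 1.189844
d₂ = d₁ − σ√T = 1.189844 − 0.373405 = 0.816439
N(d₁) = 0.882946,  N(d₂) = 0.792875,  e^(−rT) = 0.858833
E₀ = V₀·N(d₁) − D·e^(−rT)·N(d₂)
   = 362.9354·0.882946 − 290.5651·0.858833·0.792875 = 122.592855
B₀ = V₀ − E₀ = 362.9354 − 122.592855 = 240.342545
spread = −(1/T)·ln(B₀/D) − r = −(1/2.7420)·ln(240.342545/290.5651) − 0.0555 = 0.01370586
in basis points: 0.01370586 × 10⁴ = 137.0586 bp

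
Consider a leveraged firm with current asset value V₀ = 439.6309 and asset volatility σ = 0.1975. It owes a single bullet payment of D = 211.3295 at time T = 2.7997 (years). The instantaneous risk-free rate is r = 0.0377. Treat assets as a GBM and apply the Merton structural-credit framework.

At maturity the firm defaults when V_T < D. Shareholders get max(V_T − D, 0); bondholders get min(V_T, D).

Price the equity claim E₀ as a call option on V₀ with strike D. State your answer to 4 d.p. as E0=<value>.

d₁ = [ln(V₀/D) + (r + σ²/2)T] / (σ√T)
   = [ln(439.6309/211.3295) + (0.0377 + 0.5·0.1975²)·2.7997] / (0.1975·√2.7997)
   = [0.732517 + 0.160152] / 0.330463 = 2.701266
d₂ = d₁ − σ√T = 2.701266 − 0.330463 = 2.370803
N(d₁) = 0.996546,  N(d₂) = 0.991125,  e^(−rT) = 0.899831
E₀ = V₀·N(d₁) − D·e^(−rT)·N(d₂)
   = 439.6309·0.996546 − 211.3295·0.899831·0.991125 = 249.639366

E0=249.6394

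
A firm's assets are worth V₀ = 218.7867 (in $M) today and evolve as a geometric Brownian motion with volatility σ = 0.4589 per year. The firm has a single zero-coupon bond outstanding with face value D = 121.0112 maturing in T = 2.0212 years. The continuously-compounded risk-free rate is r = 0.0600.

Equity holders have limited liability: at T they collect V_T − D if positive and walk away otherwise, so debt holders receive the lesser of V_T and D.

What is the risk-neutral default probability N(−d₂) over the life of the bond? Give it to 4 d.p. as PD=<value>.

PD=0.2214

d₁ = [ln(V₀/D) + (r + σ²/2)T] / (σ√T)
   = [ln(218.7867/121.0112) + (0.0600 + 0.5·0.4589²)·2.0212] / (0.4589·√2.0212)
   = [0.592214 + 0.334093] / 0.652413 = 1.419818
d₂ = d₁ − σ√T = 1.419818 − 0.652413 = 0.767404
risk-neutral PD = N(−d₂) = N(-0.767404) = 0.221421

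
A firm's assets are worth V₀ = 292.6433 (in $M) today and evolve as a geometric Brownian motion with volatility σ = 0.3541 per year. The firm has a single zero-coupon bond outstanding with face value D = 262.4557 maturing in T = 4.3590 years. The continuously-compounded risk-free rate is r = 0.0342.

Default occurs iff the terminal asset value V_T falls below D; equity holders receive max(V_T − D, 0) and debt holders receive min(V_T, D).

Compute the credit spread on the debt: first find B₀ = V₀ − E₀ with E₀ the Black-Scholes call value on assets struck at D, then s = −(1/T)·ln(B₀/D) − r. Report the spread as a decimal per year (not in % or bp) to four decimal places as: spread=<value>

d₁ = [ln(V₀/D) + (r + σ²/2)T] / (σ√T)
   = [ln(292.6433/262.4557) + (0.0342 + 0.5·0.3541²)·4.3590] / (0.3541·√4.3590)
   = [0.108872 + 0.422358] / 0.739298 = 0.718561
d₂ = d₁ − σ√T = 0.718561 − 0.739298 = -0.020737
N(d₁) = 0.763794,  N(d₂) = 0.491728,  e^(−rT) = 0.861502
E₀ = V₀·N(d₁) − D·e^(−rT)·N(d₂)
   = 292.6433·0.763794 − 262.4557·0.861502·0.491728 = 112.336596
B₀ = V₀ − E₀ = 292.6433 − 112.336596 = 180.306704
spread = −(1/T)·ln(B₀/D) − r = −(1/4.3590)·ln(180.306704/262.4557) − 0.0342 = 0.05192594

spread=0.0519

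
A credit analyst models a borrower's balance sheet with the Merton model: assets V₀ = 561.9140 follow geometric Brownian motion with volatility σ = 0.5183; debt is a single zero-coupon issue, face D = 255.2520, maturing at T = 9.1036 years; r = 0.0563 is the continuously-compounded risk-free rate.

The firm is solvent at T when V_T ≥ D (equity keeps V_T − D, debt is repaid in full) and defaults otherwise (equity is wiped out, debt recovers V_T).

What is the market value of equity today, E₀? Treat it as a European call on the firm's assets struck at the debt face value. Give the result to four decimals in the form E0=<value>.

d₁ = [ln(V₀/D) + (r + σ²/2)T] / (σ√T)
   = [ln(561.9140/255.2520) + (0.0563 + 0.5·0.5183²)·9.1036] / (0.5183·√9.1036)
   = [0.789098 + 1.735305] / 1.563824 = 1.614250
d₂ = d₁ − σ√T = 1.614250 − 1.563824 = 0.050426
N(d₁) = 0.946763,  N(d₂) = 0.520109,  e^(−rT) = 0.598977
E₀ = V₀·N(d₁) − D·e^(−rT)·N(d₂)
   = 561.9140·0.946763 − 255.2520·0.598977·0.520109 = 452.480201

E0=452.4802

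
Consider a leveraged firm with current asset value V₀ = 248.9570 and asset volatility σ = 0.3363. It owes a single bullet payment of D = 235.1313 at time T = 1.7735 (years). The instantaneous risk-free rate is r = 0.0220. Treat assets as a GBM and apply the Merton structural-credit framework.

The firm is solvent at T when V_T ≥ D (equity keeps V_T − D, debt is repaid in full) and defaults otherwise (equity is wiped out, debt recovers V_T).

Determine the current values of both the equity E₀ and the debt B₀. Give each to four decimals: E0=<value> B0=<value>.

d₁ = [ln(V₀/D) + (r + σ²/2)T] / (σ√T)
   = [ln(248.9570/235.1313) + (0.0220 + 0.5·0.3363²)·1.7735] / (0.3363·√1.7735)
   = [0.057136 + 0.139306] / 0.447860 = 0.438625
d₂ = d₁ − σ√T = 0.438625 − 0.447860 = -0.009236
N(d₁) = 0.669533,  N(d₂) = 0.496316,  e^(−rT) = 0.961734
E₀ = V₀·N(d₁) − D·e^(−rT)·N(d₂)
   = 248.9570·0.669533 − 235.1313·0.961734·0.496316 = 54.451227
B₀ = V₀ − E₀ = 248.9570 − 54.451227 = 194.505773

E0=54.4512 B0=194.5058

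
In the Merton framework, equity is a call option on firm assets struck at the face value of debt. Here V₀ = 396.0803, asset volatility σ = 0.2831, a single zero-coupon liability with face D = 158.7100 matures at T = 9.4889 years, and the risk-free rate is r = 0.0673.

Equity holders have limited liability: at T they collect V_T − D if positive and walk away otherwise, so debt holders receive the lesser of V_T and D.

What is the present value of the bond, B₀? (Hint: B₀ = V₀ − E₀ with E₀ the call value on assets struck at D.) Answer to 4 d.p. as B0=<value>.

d₁ = [ln(V₀/D) + (r + σ²/2)T] / (σ√T)
   = [ln(396.0803/158.7100) + (0.0673 + 0.5·0.2831²)·9.4889] / (0.2831·√9.4889)
   = [0.914538 + 1.018850] / 0.872063 = 2.217028
d₂ = d₁ − σ√T = 2.217028 − 0.872063 = 1.344965
N(d₁) = 0.986689,  N(d₂) = 0.910682,  e^(−rT) = 0.528030
E₀ = V₀·N(d₁) − D·e^(−rT)·N(d₂)
   = 396.0803·0.986689 − 158.7100·0.528030·0.910682 = 314.489852
B₀ = V₀ − E₀ = 396.0803 − 314.489852 = 81.590448

B0=81.5904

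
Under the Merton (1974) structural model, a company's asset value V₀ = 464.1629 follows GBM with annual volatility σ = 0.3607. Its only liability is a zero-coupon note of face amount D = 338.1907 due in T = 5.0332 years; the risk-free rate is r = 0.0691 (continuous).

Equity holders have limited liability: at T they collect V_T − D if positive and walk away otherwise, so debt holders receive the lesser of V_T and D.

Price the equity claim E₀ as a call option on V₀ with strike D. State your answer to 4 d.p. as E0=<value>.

d₁ = [ln(V₀/D) + (r + σ²/2)T] / (σ√T)
   = [ln(464.1629/338.1907) + (0.0691 + 0.5·0.3607²)·5.0332] / (0.3607·√5.0332)
   = [0.316626 + 0.675215] / 0.809223 = 1.225670
d₂ = d₁ − σ√T = 1.225670 − 0.809223 = 0.416447
N(d₁) = 0.889839,  N(d₂) = 0.661459,  e^(−rT) = 0.706244
E₀ = V₀·N(d₁) − D·e^(−rT)·N(d₂)
   = 464.1629·0.889839 − 338.1907·0.706244·0.661459 = 255.043826

E0=255.0438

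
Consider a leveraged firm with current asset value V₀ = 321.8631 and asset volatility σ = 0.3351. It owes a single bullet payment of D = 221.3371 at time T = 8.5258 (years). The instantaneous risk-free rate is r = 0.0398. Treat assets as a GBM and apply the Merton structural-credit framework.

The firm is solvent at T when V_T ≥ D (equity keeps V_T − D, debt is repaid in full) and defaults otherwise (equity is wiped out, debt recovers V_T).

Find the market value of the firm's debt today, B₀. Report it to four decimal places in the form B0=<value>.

d₁ = [ln(V₀/D) + (r + σ²/2)T] / (σ√T)
   = [ln(321.8631/221.3371) + (0.0398 + 0.5·0.3351²)·8.5258] / (0.3351·√8.5258)
   = [0.374439 + 0.818016] / 0.978458 = 1.218710
d₂ = d₁ − σ√T = 1.218710 − 0.978458 = 0.240252
N(d₁) = 0.888523,  N(d₂) = 0.594933,  e^(−rT) = 0.712250
E₀ = V₀·N(d₁) − D·e^(−rT)·N(d₂)
   = 321.8631·0.888523 − 221.3371·0.712250·0.594933 = 192.193207
B₀ = V₀ − E₀ = 321.8631 − 192.193207 = 129.669893

B0=129.6699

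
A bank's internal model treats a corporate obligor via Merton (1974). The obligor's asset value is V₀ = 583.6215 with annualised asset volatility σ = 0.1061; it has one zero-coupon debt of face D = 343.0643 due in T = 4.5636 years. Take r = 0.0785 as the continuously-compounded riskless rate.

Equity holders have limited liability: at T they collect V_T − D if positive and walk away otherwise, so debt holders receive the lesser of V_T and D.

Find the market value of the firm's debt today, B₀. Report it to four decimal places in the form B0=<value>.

B0=239.7680

d₁ = [ln(V₀/D) + (r + σ²/2)T] / (σ√T)
   = [ln(583.6215/343.0643) + (0.0785 + 0.5·0.1061²)·4.5636] / (0.1061·√4.5636)
   = [0.531335 + 0.383929] / 0.226657 = 4.038102
d₂ = d₁ − σ√T = 4.038102 − 0.226657 = 3.811445
N(d₁) = 0.999973,  N(d₂) = 0.999931,  e^(−rT) = 0.698904
E₀ = V₀·N(d₁) − D·e^(−rT)·N(d₂)
   = 583.6215·0.999973 − 343.0643·0.698904·0.999931 = 343.853498
B₀ = V₀ − E₀ = 583.6215 − 343.853498 = 239.768002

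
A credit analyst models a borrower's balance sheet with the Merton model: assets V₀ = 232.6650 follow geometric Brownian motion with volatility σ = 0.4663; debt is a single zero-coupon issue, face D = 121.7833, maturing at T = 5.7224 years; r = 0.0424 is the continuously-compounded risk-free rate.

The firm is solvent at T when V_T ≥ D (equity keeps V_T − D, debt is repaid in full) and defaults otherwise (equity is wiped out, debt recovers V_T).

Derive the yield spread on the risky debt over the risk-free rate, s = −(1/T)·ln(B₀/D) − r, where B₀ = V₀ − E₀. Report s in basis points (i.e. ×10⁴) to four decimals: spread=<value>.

spread=372.0504

d₁ = [ln(V₀/D) + (r + σ²/2)T] / (σ√T)
   = [ln(232.6650/121.7833) + (0.0424 + 0.5·0.4663²)·5.7224] / (0.4663·√5.7224)
   = [0.647356 + 0.864757] / 1.115461 = 1.355594
d₂ = d₁ − σ√T = 1.355594 − 1.115461 = 0.240133
N(d₁) = 0.912386,  N(d₂) = 0.594886,  e^(−rT) = 0.784562
E₀ = V₀·N(d₁) − D·e^(−rT)·N(d₂)
   = 232.6650·0.912386 − 121.7833·0.784562·0.594886 = 155.440916
B₀ = V₀ − E₀ = 232.6650 − 155.440916 = 77.224084
spread = −(1/T)·ln(B₀/D) − r = −(1/5.7224)·ln(77.224084/121.7833) − 0.0424 = 0.03720504
in basis points: 0.03720504 × 10⁴ = 372.0504 bp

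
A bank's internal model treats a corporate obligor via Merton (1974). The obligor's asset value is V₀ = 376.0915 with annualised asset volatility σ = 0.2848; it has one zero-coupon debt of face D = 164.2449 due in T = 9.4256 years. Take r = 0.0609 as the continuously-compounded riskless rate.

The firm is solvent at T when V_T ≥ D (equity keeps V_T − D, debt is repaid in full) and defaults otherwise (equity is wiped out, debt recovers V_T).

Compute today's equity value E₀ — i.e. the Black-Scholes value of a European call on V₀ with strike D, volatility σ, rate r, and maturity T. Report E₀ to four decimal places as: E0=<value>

E0=287.0792

d₁ = [ln(V₀/D) + (r + σ²/2)T] / (σ√T)
   = [ln(376.0915/164.2449) + (0.0609 + 0.5·0.2848²)·9.4256] / (0.2848·√9.4256)
   = [0.828474 + 0.956279] / 0.874368 = 2.041191
d₂ = d₁ − σ√T = 2.041191 − 0.874368 = 1.166822
N(d₁) = 0.979384,  N(d₂) = 0.878359,  e^(−rT) = 0.563257
E₀ = V₀·N(d₁) − D·e^(−rT)·N(d₂)
   = 376.0915·0.979384 − 164.2449·0.563257·0.878359 = 287.079183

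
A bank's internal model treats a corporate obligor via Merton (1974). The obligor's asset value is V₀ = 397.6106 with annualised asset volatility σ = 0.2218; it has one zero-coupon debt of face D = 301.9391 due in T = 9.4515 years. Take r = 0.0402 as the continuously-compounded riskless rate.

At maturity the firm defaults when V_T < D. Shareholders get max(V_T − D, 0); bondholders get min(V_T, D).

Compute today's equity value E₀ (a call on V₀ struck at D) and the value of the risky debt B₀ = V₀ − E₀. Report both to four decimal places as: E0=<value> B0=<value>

E0=208.0193 B0=189.5913

d₁ = [ln(V₀/D) + (r + σ²/2)T] / (σ√T)
   = [ln(397.6106/301.9391) + (0.0402 + 0.5·0.2218²)·9.4515] / (0.2218·√9.4515)
   = [0.275248 + 0.612435] / 0.681886 = 1.301804
d₂ = d₁ − σ√T = 1.301804 − 0.681886 = 0.619918
N(d₁) = 0.903508,  N(d₂) = 0.732344,  e^(−rT) = 0.683895
E₀ = V₀·N(d₁) − D·e^(−rT)·N(d₂)
   = 397.6106·0.903508 − 301.9391·0.683895·0.732344 = 208.019270
B₀ = V₀ − E₀ = 397.6106 − 208.019270 = 189.591330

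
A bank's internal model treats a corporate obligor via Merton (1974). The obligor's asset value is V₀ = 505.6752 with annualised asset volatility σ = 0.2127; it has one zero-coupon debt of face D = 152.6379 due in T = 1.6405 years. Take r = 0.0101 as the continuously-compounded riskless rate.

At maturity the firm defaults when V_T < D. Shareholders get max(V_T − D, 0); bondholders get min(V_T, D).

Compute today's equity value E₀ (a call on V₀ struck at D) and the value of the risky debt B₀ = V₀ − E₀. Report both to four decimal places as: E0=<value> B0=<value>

d₁ = [ln(V₀/D) + (r + σ²/2)T] / (σ√T)
   = [ln(505.6752/152.6379) + (0.0101 + 0.5·0.2127²)·1.6405] / (0.2127·√1.6405)
   = [1.197826 + 0.053678] / 0.272430 = 4.593849
d₂ = d₁ − σ√T = 4.593849 − 0.272430 = 4.321419
N(d₁) = 0.999998,  N(d₂) = 0.999992,  e^(−rT) = 0.983567
E₀ = V₀·N(d₁) − D·e^(−rT)·N(d₂)
   = 505.6752·0.999998 − 152.6379·0.983567·0.999992 = 355.545592
B₀ = V₀ − E₀ = 505.6752 − 355.545592 = 150.129608

E0=355.5456 B0=150.1296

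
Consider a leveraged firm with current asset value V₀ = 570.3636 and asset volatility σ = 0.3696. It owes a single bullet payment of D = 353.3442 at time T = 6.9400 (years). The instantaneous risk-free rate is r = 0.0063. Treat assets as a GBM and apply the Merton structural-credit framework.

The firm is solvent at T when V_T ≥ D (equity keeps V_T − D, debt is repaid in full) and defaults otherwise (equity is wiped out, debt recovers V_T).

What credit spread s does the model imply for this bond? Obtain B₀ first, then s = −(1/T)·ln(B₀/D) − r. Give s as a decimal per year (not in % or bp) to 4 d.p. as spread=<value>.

spread=0.0362

d₁ = [ln(V₀/D) + (r + σ²/2)T] / (σ√T)
   = [ln(570.3636/353.3442) + (0.0063 + 0.5·0.3696²)·6.9400] / (0.3696·√6.9400)
   = [0.478831 + 0.517738] / 0.973670 = 1.023519
d₂ = d₁ − σ√T = 1.023519 − 0.973670 = 0.049850
N(d₁) = 0.846969,  N(d₂) = 0.519879,  e^(−rT) = 0.957220
E₀ = V₀·N(d₁) − D·e^(−rT)·N(d₂)
   = 570.3636·0.846969 − 353.3442·0.957220·0.519879 = 307.242524
B₀ = V₀ − E₀ = 570.3636 − 307.242524 = 263.121076
spread = −(1/T)·ln(B₀/D) − r = −(1/6.9400)·ln(263.121076/353.3442) − 0.0063 = 0.03618247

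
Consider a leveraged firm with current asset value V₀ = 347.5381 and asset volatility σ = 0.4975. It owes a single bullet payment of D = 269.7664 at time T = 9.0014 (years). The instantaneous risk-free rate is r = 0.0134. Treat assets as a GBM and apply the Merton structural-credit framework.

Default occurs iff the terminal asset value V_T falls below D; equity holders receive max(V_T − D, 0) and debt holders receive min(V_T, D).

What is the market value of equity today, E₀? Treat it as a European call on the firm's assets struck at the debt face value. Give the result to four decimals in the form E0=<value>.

d₁ = [ln(V₀/D) + (r + σ²/2)T] / (σ√T)
   = [ln(347.5381/269.7664) + (0.0134 + 0.5·0.4975²)·9.0014] / (0.4975·√9.0014)
   = [0.253318 + 1.234570] / 1.492616 = 0.996832
d₂ = d₁ − σ√T = 0.996832 − 1.492616 = -0.495784
N(d₁) = 0.840577,  N(d₂) = 0.310024,  e^(−rT) = 0.886372
E₀ = V₀·N(d₁) − D·e^(−rT)·N(d₂)
   = 347.5381·0.840577 − 269.7664·0.886372·0.310024 = 218.001799

E0=218.0018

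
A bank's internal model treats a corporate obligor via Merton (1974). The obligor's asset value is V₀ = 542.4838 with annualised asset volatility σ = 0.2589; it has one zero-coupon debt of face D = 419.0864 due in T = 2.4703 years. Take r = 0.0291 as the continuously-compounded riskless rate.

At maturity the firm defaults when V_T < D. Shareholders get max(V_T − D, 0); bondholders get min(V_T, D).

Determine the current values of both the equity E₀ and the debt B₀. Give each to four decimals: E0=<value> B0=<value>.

d₁ = [ln(V₀/D) + (r + σ²/2)T] / (σ√T)
   = [ln(542.4838/419.0864) + (0.0291 + 0.5·0.2589²)·2.4703] / (0.2589·√2.4703)
   = [0.258081 + 0.154677] / 0.406918 = 1.014352
d₂ = d₁ − σ√T = 1.014352 − 0.406918 = 0.607434
N(d₁) = 0.844793,  N(d₂) = 0.728218,  e^(−rT) = 0.930637
E₀ = V₀·N(d₁) − D·e^(−rT)·N(d₂)
   = 542.4838·0.844793 − 419.0864·0.930637·0.728218 = 174.268389
B₀ = V₀ − E₀ = 542.4838 − 174.268389 = 368.215411

E0=174.2684 B0=368.2154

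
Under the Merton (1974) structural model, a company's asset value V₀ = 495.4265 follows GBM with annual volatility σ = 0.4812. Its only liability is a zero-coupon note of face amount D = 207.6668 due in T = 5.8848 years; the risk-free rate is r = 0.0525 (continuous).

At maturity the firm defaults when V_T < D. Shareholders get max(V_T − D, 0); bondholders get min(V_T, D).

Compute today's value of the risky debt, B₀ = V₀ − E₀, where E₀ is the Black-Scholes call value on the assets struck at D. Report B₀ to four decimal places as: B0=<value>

d₁ = [ln(V₀/D) + (r + σ²/2)T] / (σ√T)
   = [ln(495.4265/207.6668) + (0.0525 + 0.5·0.4812²)·5.8848] / (0.4812·√5.8848)
   = [0.869484 + 0.990275] / 1.167324 = 1.593181
d₂ = d₁ − σ√T = 1.593181 − 1.167324 = 0.425857
N(d₁) = 0.944440,  N(d₂) = 0.664894,  e^(−rT) = 0.734216
E₀ = V₀·N(d₁) − D·e^(−rT)·N(d₂)
   = 495.4265·0.944440 − 207.6668·0.734216·0.664894 = 366.522807
B₀ = V₀ − E₀ = 495.4265 − 366.522807 = 128.903693

B0=128.9037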